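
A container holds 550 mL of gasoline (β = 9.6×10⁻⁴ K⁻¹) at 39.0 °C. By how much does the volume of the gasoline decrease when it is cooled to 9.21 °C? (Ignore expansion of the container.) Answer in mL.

ΔV = 15.7 mL

|ΔT| = |9.21 − 39.0| = 29.79 K
ΔV = βV₀ΔT = (9.6×10⁻⁴)(550)(29.79) = 15.7 mL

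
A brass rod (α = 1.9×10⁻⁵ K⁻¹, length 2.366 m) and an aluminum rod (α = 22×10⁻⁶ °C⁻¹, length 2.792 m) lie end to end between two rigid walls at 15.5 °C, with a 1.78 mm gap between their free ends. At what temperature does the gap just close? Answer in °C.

T = 32.2 °C

Gap closes when ΔL₁ + ΔL₂ = 1.78 mm = 1.78×10⁻³ m
(α₁L₁ + α₂L₂)ΔT = g
α₁L₁ + α₂L₂ = 1.9×10⁻⁵×2.366 + 22×10⁻⁶×2.792 = 1.06378×10⁻⁴ m/K
ΔT = 1.78×10⁻³ / 1.06378×10⁻⁴ = 16.733 K
T = 15.5 + 16.733 = 32.233 °C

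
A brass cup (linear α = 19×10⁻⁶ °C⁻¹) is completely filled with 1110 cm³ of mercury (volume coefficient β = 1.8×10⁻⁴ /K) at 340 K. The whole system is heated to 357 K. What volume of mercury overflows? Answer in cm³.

2.32 cm³

The cup also expands: β_container ≈ 3α = 5.7×10⁻⁵ /K
Net overflow = V₀(β_liq − 3α_cont)ΔT
β − 3α = 1.80×10⁻⁴ − 5.7×10⁻⁵ = 1.23×10⁻⁴ /K; ΔT = 17 K
ΔV = 1110 × 1.23×10⁻⁴ × 17 = 2.32 cm³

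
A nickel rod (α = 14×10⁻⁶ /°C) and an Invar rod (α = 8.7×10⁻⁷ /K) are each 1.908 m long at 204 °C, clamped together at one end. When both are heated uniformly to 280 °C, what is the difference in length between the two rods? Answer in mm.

ΔT = 76 K
nickel: ΔL = 14×10⁻⁶ × 1.908 m × 76 = 2.0301×10⁻³ m = 2.0301 mm
Invar: ΔL = 8.7×10⁻⁷ × 1.908 m × 76 = 1.2616×10⁻⁴ m = 0.12616 mm
difference = 2.0301 − 0.12616 = 1.90394 mm

1.90 mm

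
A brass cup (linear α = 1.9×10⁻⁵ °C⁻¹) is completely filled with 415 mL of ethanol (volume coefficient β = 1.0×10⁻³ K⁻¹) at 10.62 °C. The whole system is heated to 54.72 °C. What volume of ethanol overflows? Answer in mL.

The cup also expands: β_container ≈ 3α = 5.7×10⁻⁵ /K
Net overflow = V₀(β_liq − 3α_cont)ΔT
β − 3α = 1.00×10⁻³ − 5.7×10⁻⁵ = 9.43×10⁻⁴ /K; ΔT = 44.10 K
ΔV = 415 × 9.43×10⁻⁴ × 44.10 = 17.3 mL

17.3 mL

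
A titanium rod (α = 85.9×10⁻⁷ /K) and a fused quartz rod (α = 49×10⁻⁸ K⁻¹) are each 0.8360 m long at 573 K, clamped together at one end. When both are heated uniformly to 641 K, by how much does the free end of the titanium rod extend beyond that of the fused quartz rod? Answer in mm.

ΔT = 68 K
titanium: ΔL = 85.9×10⁻⁷ × 0.8360 m × 68 = 4.8832×10⁻⁴ m = 0.48832 mm
fused quartz: ΔL = 49×10⁻⁸ × 0.8360 m × 68 = 2.7856×10⁻⁵ m = 0.027856 mm
difference = 0.48832 − 0.027856 = 0.460464 mm

0.460 mm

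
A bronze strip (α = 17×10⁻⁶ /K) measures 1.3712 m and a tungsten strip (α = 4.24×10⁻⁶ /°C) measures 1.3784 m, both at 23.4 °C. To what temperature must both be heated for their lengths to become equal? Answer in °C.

T = 435.6 °C

Equal length when α₁L₁ΔT − α₂L₂ΔT = L₂ − L₁ = 7.20×10⁻³ m
α₁L₁ = 2.33104×10⁻⁵, α₂L₂ = 5.844416×10⁻⁶ → Δ(αL) = 1.7465984×10⁻⁵ m/K
ΔT = 7.20×10⁻³ / 1.7465984×10⁻⁵ = 412.230 K, so T = 23.4 + 412.230 = 435.630 °C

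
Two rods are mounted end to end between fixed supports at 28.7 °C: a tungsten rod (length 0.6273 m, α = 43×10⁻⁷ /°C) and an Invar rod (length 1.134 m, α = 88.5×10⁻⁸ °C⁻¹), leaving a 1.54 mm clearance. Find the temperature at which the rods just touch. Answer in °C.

α₁L₁ = 2.69739×10⁻⁶ m/K, α₂L₂ = 1.00359×10⁻⁶ m/K → total 3.70098×10⁻⁶ m/K
ΔT = g/(α₁L₁+α₂L₂) = 1.54×10⁻³ / 3.70098×10⁻⁶ = 416.11 K
T = 28.7 + 416.11 = 444.81 °C

T = 445 °C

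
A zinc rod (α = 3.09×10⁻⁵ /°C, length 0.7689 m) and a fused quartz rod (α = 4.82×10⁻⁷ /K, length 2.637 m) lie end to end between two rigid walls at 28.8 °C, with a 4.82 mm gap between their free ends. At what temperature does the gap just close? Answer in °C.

Gap closes when ΔL₁ + ΔL₂ = 4.82 mm = 4.82×10⁻³ m
(α₁L₁ + α₂L₂)ΔT = g
α₁L₁ + α₂L₂ = 3.09×10⁻⁵×0.7689 + 4.82×10⁻⁷×2.637 = 2.5030044×10⁻⁵ m/K
ΔT = 4.82×10⁻³ / 2.5030044×10⁻⁵ = 192.57 K
T = 28.8 + 192.57 = 221.37 °C

T = 221 °C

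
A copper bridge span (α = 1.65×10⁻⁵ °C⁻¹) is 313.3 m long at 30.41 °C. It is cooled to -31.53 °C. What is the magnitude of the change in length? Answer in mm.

ΔL = 320 mm

|ΔT| = |-31.53 − 30.41| = 61.94 K
ΔL = αL₀ΔT = (1.65×10⁻⁵)(313.3)(61.94) = 3.20×10⁻¹ m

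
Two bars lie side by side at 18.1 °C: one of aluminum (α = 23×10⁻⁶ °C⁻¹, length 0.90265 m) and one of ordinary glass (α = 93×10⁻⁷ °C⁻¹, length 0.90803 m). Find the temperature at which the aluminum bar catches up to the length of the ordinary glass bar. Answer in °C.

Equal length when α₁L₁ΔT − α₂L₂ΔT = L₂ − L₁ = 5.38×10⁻³ m
α₁L₁ = 2.076095×10⁻⁵, α₂L₂ = 8.444679×10⁻⁶ → Δ(αL) = 1.2316271×10⁻⁵ m/K
ΔT = 5.38×10⁻³ / 1.2316271×10⁻⁵ = 436.821 K, so T = 18.1 + 436.821 = 454.921 °C

T = 454.9 °C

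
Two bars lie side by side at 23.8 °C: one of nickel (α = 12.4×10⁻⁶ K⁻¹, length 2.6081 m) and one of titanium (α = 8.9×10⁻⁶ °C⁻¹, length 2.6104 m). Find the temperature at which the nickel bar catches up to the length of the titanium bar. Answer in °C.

T = 276.3 °C

Equal length when α₁L₁ΔT − α₂L₂ΔT = L₂ − L₁ = 2.30×10⁻³ m
α₁L₁ = 3.234044×10⁻⁵, α₂L₂ = 2.323256×10⁻⁵ → Δ(αL) = 9.10788×10⁻⁶ m/K
ΔT = 2.30×10⁻³ / 9.10788×10⁻⁶ = 252.529 K, so T = 23.8 + 252.529 = 276.329 °C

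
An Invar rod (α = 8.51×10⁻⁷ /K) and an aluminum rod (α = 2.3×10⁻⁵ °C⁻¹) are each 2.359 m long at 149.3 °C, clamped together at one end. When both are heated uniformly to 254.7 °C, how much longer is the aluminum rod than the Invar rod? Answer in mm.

ΔT = 105.4 K
Invar: ΔL = 8.51×10⁻⁷ × 2.359 m × 105.4 = 2.1159×10⁻⁴ m = 0.21159 mm
aluminum: ΔL = 2.3×10⁻⁵ × 2.359 m × 105.4 = 5.7187×10⁻³ m = 5.7187 mm
difference = 5.7187 − 0.21159 = 5.50711 mm

5.51 mm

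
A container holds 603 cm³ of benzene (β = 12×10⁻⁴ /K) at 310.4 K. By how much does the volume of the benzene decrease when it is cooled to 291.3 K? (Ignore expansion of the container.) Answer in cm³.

ΔV = 13.8 cm³

|ΔT| = |291.3 − 310.4| = 19.1 K
ΔV = βV₀ΔT = (12×10⁻⁴)(603)(19.1) = 13.8 cm³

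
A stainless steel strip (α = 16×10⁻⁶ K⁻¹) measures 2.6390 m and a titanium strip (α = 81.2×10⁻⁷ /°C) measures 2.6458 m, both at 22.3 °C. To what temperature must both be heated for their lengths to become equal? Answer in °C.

T = 350.2 °C

Equal length when α₁L₁ΔT − α₂L₂ΔT = L₂ − L₁ = 6.80×10⁻³ m
α₁L₁ = 4.2224×10⁻⁵, α₂L₂ = 2.1483896×10⁻⁵ → Δ(αL) = 2.0740104×10⁻⁵ m/K
ΔT = 6.80×10⁻³ / 2.0740104×10⁻⁵ = 327.867 K, so T = 22.3 + 327.867 = 350.167 °C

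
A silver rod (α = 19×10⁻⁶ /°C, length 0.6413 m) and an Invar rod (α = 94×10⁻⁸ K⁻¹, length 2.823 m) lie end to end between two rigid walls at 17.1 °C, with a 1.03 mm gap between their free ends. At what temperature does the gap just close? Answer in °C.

α₁L₁ = 1.21847×10⁻⁵ m/K, α₂L₂ = 2.65362×10⁻⁶ m/K → total 1.483832×10⁻⁵ m/K
ΔT = g/(α₁L₁+α₂L₂) = 1.03×10⁻³ / 1.483832×10⁻⁵ = 69.415 K
T = 17.1 + 69.415 = 86.515 °C

T = 86.5 °C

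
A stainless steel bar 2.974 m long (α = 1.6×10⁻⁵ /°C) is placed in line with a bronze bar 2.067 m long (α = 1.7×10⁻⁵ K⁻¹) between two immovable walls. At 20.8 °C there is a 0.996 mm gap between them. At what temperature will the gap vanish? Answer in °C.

T = 32.8 °C

Gap closes when ΔL₁ + ΔL₂ = 0.996 mm = 9.96×10⁻⁴ m
(α₁L₁ + α₂L₂)ΔT = g
α₁L₁ + α₂L₂ = 1.6×10⁻⁵×2.974 + 1.7×10⁻⁵×2.067 = 8.2723×10⁻⁵ m/K
ΔT = 9.96×10⁻⁴ / 8.2723×10⁻⁵ = 12.040 K
T = 20.8 + 12.040 = 32.840 °C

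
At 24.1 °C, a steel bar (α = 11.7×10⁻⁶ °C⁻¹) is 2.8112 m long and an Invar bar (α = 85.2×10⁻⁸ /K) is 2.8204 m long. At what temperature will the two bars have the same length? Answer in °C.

Equal length when α₁L₁ΔT − α₂L₂ΔT = L₂ − L₁ = 9.20×10⁻³ m
α₁L₁ = 3.289104×10⁻⁵, α₂L₂ = 2.4029808×10⁻⁶ → Δ(αL) = 3.04880592×10⁻⁵ m/K
ΔT = 9.20×10⁻³ / 3.04880592×10⁻⁵ = 301.757 K, so T = 24.1 + 301.757 = 325.857 °C

T = 325.9 °C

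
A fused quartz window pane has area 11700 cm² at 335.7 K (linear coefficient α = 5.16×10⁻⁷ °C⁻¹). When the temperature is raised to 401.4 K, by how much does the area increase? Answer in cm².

Area coefficient ≈ 2α; |ΔT| = 65.7 K
ΔA = 2αA₀ΔT = 2(5.16×10⁻⁷)(11700)(65.7) = 0.793 cm²

ΔA = 0.793 cm²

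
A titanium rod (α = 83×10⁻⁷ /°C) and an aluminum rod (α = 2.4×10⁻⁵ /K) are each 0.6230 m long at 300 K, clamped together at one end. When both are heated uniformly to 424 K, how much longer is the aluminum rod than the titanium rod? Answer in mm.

1.21 mm

ΔT = 124 K
titanium: ΔL = 83×10⁻⁷ × 0.6230 m × 124 = 6.4119×10⁻⁴ m = 0.64119 mm
aluminum: ΔL = 2.4×10⁻⁵ × 0.6230 m × 124 = 1.8540×10⁻³ m = 1.8540 mm
difference = 1.8540 − 0.64119 = 1.21281 mm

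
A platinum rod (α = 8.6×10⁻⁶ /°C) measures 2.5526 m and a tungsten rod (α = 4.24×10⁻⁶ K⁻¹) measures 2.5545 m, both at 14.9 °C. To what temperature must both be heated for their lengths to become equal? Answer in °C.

T = 185.7 °C

L₁(1 + α₁ΔT) = L₂(1 + α₂ΔT) ⇒ ΔT = (L₂ − L₁)/(α₁L₁ − α₂L₂)
L₂ − L₁ = 2.5545 − 2.5526 = 1.90×10⁻³ m
α₁L₁ − α₂L₂ = 8.6×10⁻⁶×2.5526 − 4.24×10⁻⁶×2.5545 = 1.112128×10⁻⁵ m/K
ΔT = 1.90×10⁻³ / 1.112128×10⁻⁵ = 170.844 K
T = 14.9 + 170.844 = 185.744 °C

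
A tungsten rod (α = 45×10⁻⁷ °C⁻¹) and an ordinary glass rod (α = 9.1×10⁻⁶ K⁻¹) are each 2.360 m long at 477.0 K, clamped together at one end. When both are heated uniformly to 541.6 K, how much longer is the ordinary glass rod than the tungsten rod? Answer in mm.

0.701 mm

ΔT = 64.6 K
tungsten: ΔL = 45×10⁻⁷ × 2.360 m × 64.6 = 6.8605×10⁻⁴ m = 0.68605 mm
ordinary glass: ΔL = 9.1×10⁻⁶ × 2.360 m × 64.6 = 1.3873×10⁻³ m = 1.3873 mm
difference = 1.3873 − 0.68605 = 0.70125 mm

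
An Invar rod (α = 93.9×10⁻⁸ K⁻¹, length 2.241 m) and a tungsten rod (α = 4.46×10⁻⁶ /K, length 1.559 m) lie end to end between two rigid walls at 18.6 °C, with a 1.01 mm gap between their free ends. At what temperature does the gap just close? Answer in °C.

T = 130 °C

α₁L₁ = 2.104299×10⁻⁶ m/K, α₂L₂ = 6.95314×10⁻⁶ m/K → total 9.057439×10⁻⁶ m/K
ΔT = g/(α₁L₁+α₂L₂) = 1.01×10⁻³ / 9.057439×10⁻⁶ = 111.51 K
T = 18.6 + 111.51 = 130.11 °C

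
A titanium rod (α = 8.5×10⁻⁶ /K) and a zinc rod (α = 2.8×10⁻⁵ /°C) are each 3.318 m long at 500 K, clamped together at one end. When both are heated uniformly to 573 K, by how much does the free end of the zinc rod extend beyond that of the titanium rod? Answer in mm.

4.72 mm

ΔT = 73 K
titanium: ΔL = 8.5×10⁻⁶ × 3.318 m × 73 = 2.0588×10⁻³ m = 2.0588 mm
zinc: ΔL = 2.8×10⁻⁵ × 3.318 m × 73 = 6.7820×10⁻³ m = 6.7820 mm
difference = 6.7820 − 2.0588 = 4.7232 mm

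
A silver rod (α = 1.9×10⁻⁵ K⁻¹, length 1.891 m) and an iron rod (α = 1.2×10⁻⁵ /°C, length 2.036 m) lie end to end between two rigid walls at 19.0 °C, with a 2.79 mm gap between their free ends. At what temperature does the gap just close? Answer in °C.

Gap closes when ΔL₁ + ΔL₂ = 2.79 mm = 2.79×10⁻³ m
(α₁L₁ + α₂L₂)ΔT = g
α₁L₁ + α₂L₂ = 1.9×10⁻⁵×1.891 + 1.2×10⁻⁵×2.036 = 6.0361×10⁻⁵ m/K
ΔT = 2.79×10⁻³ / 6.0361×10⁻⁵ = 46.222 K
T = 19.0 + 46.222 = 65.222 °C

T = 65.2 °C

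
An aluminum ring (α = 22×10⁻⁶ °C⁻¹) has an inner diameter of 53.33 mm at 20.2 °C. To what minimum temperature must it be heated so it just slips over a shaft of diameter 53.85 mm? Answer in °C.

T = 463 °C

Required Δd = 53.85 − 53.33 = 0.52 mm
Δd = αd₀ΔT ⇒ ΔT = Δd/(αd₀) = 0.52 / (22×10⁻⁶ × 53.33) = 443.21 K
T_min = 20.2 + 443.21 = 463.41 °C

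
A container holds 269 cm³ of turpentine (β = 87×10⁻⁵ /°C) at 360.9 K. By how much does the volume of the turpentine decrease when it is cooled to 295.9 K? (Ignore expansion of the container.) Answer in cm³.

|ΔT| = |295.9 − 360.9| = 65.0 K
ΔV = βV₀ΔT = (87×10⁻⁵)(269)(65.0) = 15.2 cm³

ΔV = 15.2 cm³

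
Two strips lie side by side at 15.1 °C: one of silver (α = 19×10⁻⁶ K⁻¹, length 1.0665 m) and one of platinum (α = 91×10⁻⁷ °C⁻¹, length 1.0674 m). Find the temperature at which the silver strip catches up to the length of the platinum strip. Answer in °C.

T = 100.4 °C

L₁(1 + α₁ΔT) = L₂(1 + α₂ΔT) ⇒ ΔT = (L₂ − L₁)/(α₁L₁ − α₂L₂)
L₂ − L₁ = 1.0674 − 1.0665 = 9.00×10⁻⁴ m
α₁L₁ − α₂L₂ = 19×10⁻⁶×1.0665 − 91×10⁻⁷×1.0674 = 1.055016×10⁻⁵ m/K
ΔT = 9.00×10⁻⁴ / 1.055016×10⁻⁵ = 85.307 K
T = 15.1 + 85.307 = 100.407 °C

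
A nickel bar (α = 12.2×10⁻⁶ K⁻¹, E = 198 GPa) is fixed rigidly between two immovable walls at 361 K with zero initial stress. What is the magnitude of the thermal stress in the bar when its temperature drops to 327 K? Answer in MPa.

σ = 82.1 MPa

Fully constrained: the free strain ε = αΔT is blocked, so σ = Eε = EαΔT.
|ΔT| = 34 K
σ = 198×10⁹ × 12.2×10⁻⁶ × 34 = 8.21×10⁷ Pa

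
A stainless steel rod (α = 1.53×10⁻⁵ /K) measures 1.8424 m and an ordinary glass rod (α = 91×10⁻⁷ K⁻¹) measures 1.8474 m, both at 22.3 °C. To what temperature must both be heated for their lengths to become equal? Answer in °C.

T = 461.8 °C

Equal length when α₁L₁ΔT − α₂L₂ΔT = L₂ − L₁ = 5.00×10⁻³ m
α₁L₁ = 2.818872×10⁻⁵, α₂L₂ = 1.681134×10⁻⁵ → Δ(αL) = 1.137738×10⁻⁵ m/K
ΔT = 5.00×10⁻³ / 1.137738×10⁻⁵ = 439.468 K, so T = 22.3 + 439.468 = 461.768 °C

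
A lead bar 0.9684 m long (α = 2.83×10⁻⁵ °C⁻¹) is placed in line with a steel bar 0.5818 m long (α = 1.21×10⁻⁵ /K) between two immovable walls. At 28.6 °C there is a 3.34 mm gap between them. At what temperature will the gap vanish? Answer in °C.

T = 126 °C

Gap closes when ΔL₁ + ΔL₂ = 3.34 mm = 3.34×10⁻³ m
(α₁L₁ + α₂L₂)ΔT = g
α₁L₁ + α₂L₂ = 2.83×10⁻⁵×0.9684 + 1.21×10⁻⁵×0.5818 = 3.44455×10⁻⁵ m/K
ΔT = 3.34×10⁻³ / 3.44455×10⁻⁵ = 96.96 K
T = 28.6 + 96.96 = 125.56 °C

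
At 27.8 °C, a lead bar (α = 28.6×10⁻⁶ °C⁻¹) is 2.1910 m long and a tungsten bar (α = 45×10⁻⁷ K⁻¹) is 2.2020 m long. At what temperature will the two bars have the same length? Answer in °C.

T = 236.3 °C

Equal length when α₁L₁ΔT − α₂L₂ΔT = L₂ − L₁ = 1.10×10⁻² m
α₁L₁ = 6.26626×10⁻⁵, α₂L₂ = 9.909×10⁻⁶ → Δ(αL) = 5.27536×10⁻⁵ m/K
ΔT = 1.10×10⁻² / 5.27536×10⁻⁵ = 208.517 K, so T = 27.8 + 208.517 = 236.317 °C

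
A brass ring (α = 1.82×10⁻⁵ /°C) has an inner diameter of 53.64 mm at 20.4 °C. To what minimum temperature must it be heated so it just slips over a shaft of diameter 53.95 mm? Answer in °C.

T = 338 °C

Required Δd = 53.95 − 53.64 = 0.31 mm
Δd = αd₀ΔT ⇒ ΔT = Δd/(αd₀) = 0.31 / (1.82×10⁻⁵ × 53.64) = 317.54 K
T_min = 20.4 + 317.54 = 337.94 °C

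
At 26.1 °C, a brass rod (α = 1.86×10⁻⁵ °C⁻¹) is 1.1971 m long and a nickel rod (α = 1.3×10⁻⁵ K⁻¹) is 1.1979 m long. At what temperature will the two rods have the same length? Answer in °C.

Equal length when α₁L₁ΔT − α₂L₂ΔT = L₂ − L₁ = 8.00×10⁻⁴ m
α₁L₁ = 2.226606×10⁻⁵, α₂L₂ = 1.55727×10⁻⁵ → Δ(αL) = 6.69336×10⁻⁶ m/K
ΔT = 8.00×10⁻⁴ / 6.69336×10⁻⁶ = 119.521 K, so T = 26.1 + 119.521 = 145.621 °C

T = 145.6 °C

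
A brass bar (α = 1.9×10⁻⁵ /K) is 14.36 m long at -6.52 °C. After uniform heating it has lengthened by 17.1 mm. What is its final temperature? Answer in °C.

ΔL = αL₀ΔT ⇒ ΔT = ΔL / (αL₀)
ΔT = 17.1×10⁻³ m / (1.9×10⁻⁵ × 14.36 m) = 62.674 K
T = -6.52 + 62.674 = 56.154 °C

T = 56.2 °C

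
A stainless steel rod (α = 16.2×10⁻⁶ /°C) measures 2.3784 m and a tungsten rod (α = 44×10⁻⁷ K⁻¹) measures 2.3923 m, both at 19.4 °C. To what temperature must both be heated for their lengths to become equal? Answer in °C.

L₁(1 + α₁ΔT) = L₂(1 + α₂ΔT) ⇒ ΔT = (L₂ − L₁)/(α₁L₁ − α₂L₂)
L₂ − L₁ = 2.3923 − 2.3784 = 1.39×10⁻² m
α₁L₁ − α₂L₂ = 16.2×10⁻⁶×2.3784 − 44×10⁻⁷×2.3923 = 2.800396×10⁻⁵ m/K
ΔT = 1.39×10⁻² / 2.800396×10⁻⁵ = 496.358 K
T = 19.4 + 496.358 = 515.758 °C

T = 515.8 °C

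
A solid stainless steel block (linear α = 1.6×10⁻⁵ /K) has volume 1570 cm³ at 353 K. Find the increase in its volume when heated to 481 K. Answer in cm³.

Isotropic solid: β ≈ 3α = 4.8×10⁻⁵ /K; ΔT = 128 K
ΔV = 3αV₀ΔT = 3(1.6×10⁻⁵)(1570)(128) = 9.65 cm³

ΔV = 9.65 cm³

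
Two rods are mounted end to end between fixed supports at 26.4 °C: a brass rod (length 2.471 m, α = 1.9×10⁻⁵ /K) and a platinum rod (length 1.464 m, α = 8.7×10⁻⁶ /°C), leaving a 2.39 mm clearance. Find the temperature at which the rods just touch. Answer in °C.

T = 66.4 °C

α₁L₁ = 4.6949×10⁻⁵ m/K, α₂L₂ = 1.27368×10⁻⁵ m/K → total 5.96858×10⁻⁵ m/K
ΔT = g/(α₁L₁+α₂L₂) = 2.39×10⁻³ / 5.96858×10⁻⁵ = 40.043 K
T = 26.4 + 40.043 = 66.443 °C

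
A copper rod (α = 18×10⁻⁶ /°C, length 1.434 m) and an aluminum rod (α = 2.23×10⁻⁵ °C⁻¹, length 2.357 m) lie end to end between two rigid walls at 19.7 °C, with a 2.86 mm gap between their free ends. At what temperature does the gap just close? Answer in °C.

T = 56.2 °C

α₁L₁ = 2.5812×10⁻⁵ m/K, α₂L₂ = 5.25611×10⁻⁵ m/K → total 7.83731×10⁻⁵ m/K
ΔT = g/(α₁L₁+α₂L₂) = 2.86×10⁻³ / 7.83731×10⁻⁵ = 36.492 K
T = 19.7 + 36.492 = 56.192 °C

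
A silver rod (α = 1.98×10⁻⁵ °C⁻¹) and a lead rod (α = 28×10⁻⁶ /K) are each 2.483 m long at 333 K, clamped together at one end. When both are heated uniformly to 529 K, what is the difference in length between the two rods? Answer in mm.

3.99 mm

ΔT = 196 K
silver: ΔL = 1.98×10⁻⁵ × 2.483 m × 196 = 9.6360×10⁻³ m = 9.6360 mm
lead: ΔL = 28×10⁻⁶ × 2.483 m × 196 = 1.3627×10⁻² m = 13.627 mm
difference = 13.627 − 9.6360 = 3.991 mm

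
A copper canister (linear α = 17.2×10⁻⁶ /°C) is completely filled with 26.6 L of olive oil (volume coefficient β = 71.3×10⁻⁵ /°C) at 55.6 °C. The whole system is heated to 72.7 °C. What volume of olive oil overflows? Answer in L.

0.301 L

The canister also expands: β_container ≈ 3α = 5.16×10⁻⁵ /K
Net overflow = V₀(β_liq − 3α_cont)ΔT
β − 3α = 7.13×10⁻⁴ − 5.16×10⁻⁵ = 6.614×10⁻⁴ /K; ΔT = 17.1 K
ΔV = 26.6 × 6.614×10⁻⁴ × 17.1 = 0.301 L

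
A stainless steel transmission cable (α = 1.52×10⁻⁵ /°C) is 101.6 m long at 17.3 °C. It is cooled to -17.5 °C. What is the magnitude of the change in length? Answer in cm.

ΔL = 5.37 cm

|ΔT| = |-17.5 − 17.3| = 34.8 K
ΔL = αL₀ΔT = (1.52×10⁻⁵)(101.6)(34.8) = 5.37×10⁻² m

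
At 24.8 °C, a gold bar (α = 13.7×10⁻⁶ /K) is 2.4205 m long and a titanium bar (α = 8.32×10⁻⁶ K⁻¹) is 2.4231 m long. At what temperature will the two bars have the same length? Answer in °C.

T = 224.8 °C

Equal length when α₁L₁ΔT − α₂L₂ΔT = L₂ − L₁ = 2.60×10⁻³ m
α₁L₁ = 3.316085×10⁻⁵, α₂L₂ = 2.0160192×10⁻⁵ → Δ(αL) = 1.3000658×10⁻⁵ m/K
ΔT = 2.60×10⁻³ / 1.3000658×10⁻⁵ = 199.990 K, so T = 24.8 + 199.990 = 224.790 °C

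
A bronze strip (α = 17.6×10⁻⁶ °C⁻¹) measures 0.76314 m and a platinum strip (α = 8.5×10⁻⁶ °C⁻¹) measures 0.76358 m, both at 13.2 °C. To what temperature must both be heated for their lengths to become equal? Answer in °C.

T = 76.59 °C

L₁(1 + α₁ΔT) = L₂(1 + α₂ΔT) ⇒ ΔT = (L₂ − L₁)/(α₁L₁ − α₂L₂)
L₂ − L₁ = 0.76358 − 0.76314 = 4.40×10⁻⁴ m
α₁L₁ − α₂L₂ = 17.6×10⁻⁶×0.76314 − 8.5×10⁻⁶×0.76358 = 6.940834×10⁻⁶ m/K
ΔT = 4.40×10⁻⁴ / 6.940834×10⁻⁶ = 63.3930 K
T = 13.2 + 63.3930 = 76.5930 °C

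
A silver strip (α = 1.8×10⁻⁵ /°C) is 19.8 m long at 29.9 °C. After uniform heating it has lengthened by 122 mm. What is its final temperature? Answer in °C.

ΔL = αL₀ΔT ⇒ ΔT = ΔL / (αL₀)
ΔT = 122×10⁻³ m / (1.8×10⁻⁵ × 19.8 m) = 342.31 K
T = 29.9 + 342.31 = 372.21 °C

T = 372 °C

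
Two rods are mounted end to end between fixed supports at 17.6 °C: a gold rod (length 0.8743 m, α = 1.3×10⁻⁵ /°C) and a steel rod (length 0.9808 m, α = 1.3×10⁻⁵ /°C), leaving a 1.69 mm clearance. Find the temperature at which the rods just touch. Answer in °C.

Gap closes when ΔL₁ + ΔL₂ = 1.69 mm = 1.69×10⁻³ m
(α₁L₁ + α₂L₂)ΔT = g
α₁L₁ + α₂L₂ = 1.3×10⁻⁵×0.8743 + 1.3×10⁻⁵×0.9808 = 2.41163×10⁻⁵ m/K
ΔT = 1.69×10⁻³ / 2.41163×10⁻⁵ = 70.077 K
T = 17.6 + 70.077 = 87.677 °C

T = 87.7 °C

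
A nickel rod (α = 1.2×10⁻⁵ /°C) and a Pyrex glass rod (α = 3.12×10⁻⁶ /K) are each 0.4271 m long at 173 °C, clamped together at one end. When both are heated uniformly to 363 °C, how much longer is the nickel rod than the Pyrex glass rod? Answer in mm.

0.721 mm

ΔT = 190 K
nickel: ΔL = 1.2×10⁻⁵ × 0.4271 m × 190 = 9.7379×10⁻⁴ m = 0.97379 mm
Pyrex glass: ΔL = 3.12×10⁻⁶ × 0.4271 m × 190 = 2.5318×10⁻⁴ m = 0.25318 mm
difference = 0.97379 − 0.25318 = 0.72061 mm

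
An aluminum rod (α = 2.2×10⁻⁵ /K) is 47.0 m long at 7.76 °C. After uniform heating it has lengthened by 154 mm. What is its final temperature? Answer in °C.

ΔL = αL₀ΔT ⇒ ΔT = ΔL / (αL₀)
ΔT = 154×10⁻³ m / (2.2×10⁻⁵ × 47.0 m) = 148.94 K
T = 7.76 + 148.94 = 156.70 °C

T = 157 °C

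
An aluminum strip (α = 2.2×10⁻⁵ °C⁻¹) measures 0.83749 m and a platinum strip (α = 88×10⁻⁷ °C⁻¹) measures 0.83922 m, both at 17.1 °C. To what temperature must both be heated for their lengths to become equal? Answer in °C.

L₁(1 + α₁ΔT) = L₂(1 + α₂ΔT) ⇒ ΔT = (L₂ − L₁)/(α₁L₁ − α₂L₂)
L₂ − L₁ = 0.83922 − 0.83749 = 1.73×10⁻³ m
α₁L₁ − α₂L₂ = 2.2×10⁻⁵×0.83749 − 88×10⁻⁷×0.83922 = 1.1039644×10⁻⁵ m/K
ΔT = 1.73×10⁻³ / 1.1039644×10⁻⁵ = 156.708 K
T = 17.1 + 156.708 = 173.808 °C

T = 173.8 °C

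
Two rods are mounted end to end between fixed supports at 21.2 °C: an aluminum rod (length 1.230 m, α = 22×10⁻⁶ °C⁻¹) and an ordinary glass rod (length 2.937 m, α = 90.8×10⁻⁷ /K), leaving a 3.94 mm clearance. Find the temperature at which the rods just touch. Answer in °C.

T = 94.5 °C

α₁L₁ = 2.706×10⁻⁵ m/K, α₂L₂ = 2.666796×10⁻⁵ m/K → total 5.372796×10⁻⁵ m/K
ΔT = g/(α₁L₁+α₂L₂) = 3.94×10⁻³ / 5.372796×10⁻⁵ = 73.332 K
T = 21.2 + 73.332 = 94.532 °C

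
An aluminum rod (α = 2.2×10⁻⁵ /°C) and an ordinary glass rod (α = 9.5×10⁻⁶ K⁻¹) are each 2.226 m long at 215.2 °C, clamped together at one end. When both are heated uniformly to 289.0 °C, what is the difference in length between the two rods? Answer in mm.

ΔT = 73.8 K
aluminum: ΔL = 2.2×10⁻⁵ × 2.226 m × 73.8 = 3.6141×10⁻³ m = 3.6141 mm
ordinary glass: ΔL = 9.5×10⁻⁶ × 2.226 m × 73.8 = 1.5606×10⁻³ m = 1.5606 mm
difference = 3.6141 − 1.5606 = 2.0535 mm

2.05 mm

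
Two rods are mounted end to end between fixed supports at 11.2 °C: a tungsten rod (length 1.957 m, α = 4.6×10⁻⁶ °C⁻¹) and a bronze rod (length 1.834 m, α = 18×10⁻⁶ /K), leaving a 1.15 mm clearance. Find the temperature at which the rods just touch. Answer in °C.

α₁L₁ = 9.0022×10⁻⁶ m/K, α₂L₂ = 3.3012×10⁻⁵ m/K → total 4.20142×10⁻⁵ m/K
ΔT = g/(α₁L₁+α₂L₂) = 1.15×10⁻³ / 4.20142×10⁻⁵ = 27.372 K
T = 11.2 + 27.372 = 38.572 °C

T = 38.6 °C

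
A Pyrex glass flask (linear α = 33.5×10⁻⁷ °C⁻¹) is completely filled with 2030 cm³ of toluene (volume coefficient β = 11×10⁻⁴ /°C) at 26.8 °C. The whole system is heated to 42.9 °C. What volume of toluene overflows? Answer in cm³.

35.6 cm³

The flask also expands: β_container ≈ 3α = 1.005×10⁻⁵ /K
Net overflow = V₀(β_liq − 3α_cont)ΔT
β − 3α = 1.10×10⁻³ − 1.005×10⁻⁵ = 1.08995×10⁻³ /K; ΔT = 16.1 K
ΔV = 2030 × 1.08995×10⁻³ × 16.1 = 35.6 cm³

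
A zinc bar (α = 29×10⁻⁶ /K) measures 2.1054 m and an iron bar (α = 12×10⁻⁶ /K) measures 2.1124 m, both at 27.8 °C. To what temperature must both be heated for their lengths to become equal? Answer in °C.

T = 223.8 °C

Equal length when α₁L₁ΔT − α₂L₂ΔT = L₂ − L₁ = 7.00×10⁻³ m
α₁L₁ = 6.10566×10⁻⁵, α₂L₂ = 2.53488×10⁻⁵ → Δ(αL) = 3.57078×10⁻⁵ m/K
ΔT = 7.00×10⁻³ / 3.57078×10⁻⁵ = 196.036 K, so T = 27.8 + 196.036 = 223.836 °C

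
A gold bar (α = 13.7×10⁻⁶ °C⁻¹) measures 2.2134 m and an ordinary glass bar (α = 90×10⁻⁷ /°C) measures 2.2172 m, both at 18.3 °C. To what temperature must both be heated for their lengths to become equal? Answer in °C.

T = 384.8 °C

L₁(1 + α₁ΔT) = L₂(1 + α₂ΔT) ⇒ ΔT = (L₂ − L₁)/(α₁L₁ − α₂L₂)
L₂ − L₁ = 2.2172 − 2.2134 = 3.80×10⁻³ m
α₁L₁ − α₂L₂ = 13.7×10⁻⁶×2.2134 − 90×10⁻⁷×2.2172 = 1.036878×10⁻⁵ m/K
ΔT = 3.80×10⁻³ / 1.036878×10⁻⁵ = 366.485 K
T = 18.3 + 366.485 = 384.785 °C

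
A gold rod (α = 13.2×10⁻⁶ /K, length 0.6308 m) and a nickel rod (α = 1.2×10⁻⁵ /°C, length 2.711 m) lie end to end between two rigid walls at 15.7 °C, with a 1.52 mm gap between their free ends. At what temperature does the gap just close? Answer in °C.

Gap closes when ΔL₁ + ΔL₂ = 1.52 mm = 1.52×10⁻³ m
(α₁L₁ + α₂L₂)ΔT = g
α₁L₁ + α₂L₂ = 13.2×10⁻⁶×0.6308 + 1.2×10⁻⁵×2.711 = 4.085856×10⁻⁵ m/K
ΔT = 1.52×10⁻³ / 4.085856×10⁻⁵ = 37.202 K
T = 15.7 + 37.202 = 52.902 °C

T = 52.9 °C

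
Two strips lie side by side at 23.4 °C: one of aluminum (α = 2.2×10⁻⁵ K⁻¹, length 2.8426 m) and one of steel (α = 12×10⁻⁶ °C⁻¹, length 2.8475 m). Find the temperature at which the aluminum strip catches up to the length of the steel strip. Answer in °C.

T = 196.1 °C

L₁(1 + α₁ΔT) = L₂(1 + α₂ΔT) ⇒ ΔT = (L₂ − L₁)/(α₁L₁ − α₂L₂)
L₂ − L₁ = 2.8475 − 2.8426 = 4.90×10⁻³ m
α₁L₁ − α₂L₂ = 2.2×10⁻⁵×2.8426 − 12×10⁻⁶×2.8475 = 2.83672×10⁻⁵ m/K
ΔT = 4.90×10⁻³ / 2.83672×10⁻⁵ = 172.735 K
T = 23.4 + 172.735 = 196.135 °C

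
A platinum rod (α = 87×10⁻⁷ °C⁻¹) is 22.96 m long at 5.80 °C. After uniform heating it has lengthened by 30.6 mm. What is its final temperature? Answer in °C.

T = 159 °C

ΔL = αL₀ΔT ⇒ ΔT = ΔL / (αL₀)
ΔT = 30.6×10⁻³ m / (87×10⁻⁷ × 22.96 m) = 153.19 K
T = 5.80 + 153.19 = 158.99 °C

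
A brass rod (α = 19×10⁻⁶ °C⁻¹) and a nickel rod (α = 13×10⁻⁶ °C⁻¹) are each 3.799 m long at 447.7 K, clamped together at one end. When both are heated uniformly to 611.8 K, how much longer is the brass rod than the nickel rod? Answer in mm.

ΔT = 164.1 K
brass: ΔL = 19×10⁻⁶ × 3.799 m × 164.1 = 1.1845×10⁻² m = 11.845 mm
nickel: ΔL = 13×10⁻⁶ × 3.799 m × 164.1 = 8.1044×10⁻³ m = 8.1044 mm
difference = 11.845 − 8.1044 = 3.7406 mm

3.74 mm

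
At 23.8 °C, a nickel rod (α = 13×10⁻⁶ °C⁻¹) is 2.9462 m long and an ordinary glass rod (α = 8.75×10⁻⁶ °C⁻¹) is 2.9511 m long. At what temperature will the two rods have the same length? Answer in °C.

T = 416.5 °C

L₁(1 + α₁ΔT) = L₂(1 + α₂ΔT) ⇒ ΔT = (L₂ − L₁)/(α₁L₁ − α₂L₂)
L₂ − L₁ = 2.9511 − 2.9462 = 4.90×10⁻³ m
α₁L₁ − α₂L₂ = 13×10⁻⁶×2.9462 − 8.75×10⁻⁶×2.9511 = 1.2478475×10⁻⁵ m/K
ΔT = 4.90×10⁻³ / 1.2478475×10⁻⁵ = 392.676 K
T = 23.8 + 392.676 = 416.476 °C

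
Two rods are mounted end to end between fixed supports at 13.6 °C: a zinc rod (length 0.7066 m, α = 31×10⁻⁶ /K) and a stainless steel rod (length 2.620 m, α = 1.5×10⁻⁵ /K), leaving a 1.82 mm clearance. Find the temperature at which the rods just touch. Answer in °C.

Gap closes when ΔL₁ + ΔL₂ = 1.82 mm = 1.82×10⁻³ m
(α₁L₁ + α₂L₂)ΔT = g
α₁L₁ + α₂L₂ = 31×10⁻⁶×0.7066 + 1.5×10⁻⁵×2.620 = 6.12046×10⁻⁵ m/K
ΔT = 1.82×10⁻³ / 6.12046×10⁻⁵ = 29.736 K
T = 13.6 + 29.736 = 43.336 °C

T = 43.3 °C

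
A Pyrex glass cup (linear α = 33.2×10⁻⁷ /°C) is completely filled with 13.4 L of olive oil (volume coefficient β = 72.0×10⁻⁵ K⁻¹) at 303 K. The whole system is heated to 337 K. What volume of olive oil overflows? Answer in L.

0.323 L

The cup also expands: β_container ≈ 3α = 9.96×10⁻⁶ /K
Net overflow = V₀(β_liq − 3α_cont)ΔT
β − 3α = 7.20×10⁻⁴ − 9.96×10⁻⁶ = 7.1004×10⁻⁴ /K; ΔT = 34 K
ΔV = 13.4 × 7.1004×10⁻⁴ × 34 = 0.323 L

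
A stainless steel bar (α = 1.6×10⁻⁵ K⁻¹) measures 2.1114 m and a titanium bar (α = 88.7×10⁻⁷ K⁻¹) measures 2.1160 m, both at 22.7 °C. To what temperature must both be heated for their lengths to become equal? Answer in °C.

T = 329.1 °C

Equal length when α₁L₁ΔT − α₂L₂ΔT = L₂ − L₁ = 4.60×10⁻³ m
α₁L₁ = 3.37824×10⁻⁵, α₂L₂ = 1.876892×10⁻⁵ → Δ(αL) = 1.501348×10⁻⁵ m/K
ΔT = 4.60×10⁻³ / 1.501348×10⁻⁵ = 306.391 K, so T = 22.7 + 306.391 = 329.091 °C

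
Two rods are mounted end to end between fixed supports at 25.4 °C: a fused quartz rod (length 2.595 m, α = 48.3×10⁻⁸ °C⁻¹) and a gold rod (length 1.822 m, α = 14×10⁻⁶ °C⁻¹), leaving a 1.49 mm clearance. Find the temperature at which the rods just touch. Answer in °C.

T = 81.1 °C

Gap closes when ΔL₁ + ΔL₂ = 1.49 mm = 1.49×10⁻³ m
(α₁L₁ + α₂L₂)ΔT = g
α₁L₁ + α₂L₂ = 48.3×10⁻⁸×2.595 + 14×10⁻⁶×1.822 = 2.6761385×10⁻⁵ m/K
ΔT = 1.49×10⁻³ / 2.6761385×10⁻⁵ = 55.677 K
T = 25.4 + 55.677 = 81.077 °C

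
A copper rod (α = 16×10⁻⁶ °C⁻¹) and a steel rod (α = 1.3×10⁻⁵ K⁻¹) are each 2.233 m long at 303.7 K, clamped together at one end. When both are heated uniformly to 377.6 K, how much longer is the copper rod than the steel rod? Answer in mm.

ΔT = 73.9 K
copper: ΔL = 16×10⁻⁶ × 2.233 m × 73.9 = 2.6403×10⁻³ m = 2.6403 mm
steel: ΔL = 1.3×10⁻⁵ × 2.233 m × 73.9 = 2.1452×10⁻³ m = 2.1452 mm
difference = 2.6403 − 2.1452 = 0.4951 mm

0.495 mm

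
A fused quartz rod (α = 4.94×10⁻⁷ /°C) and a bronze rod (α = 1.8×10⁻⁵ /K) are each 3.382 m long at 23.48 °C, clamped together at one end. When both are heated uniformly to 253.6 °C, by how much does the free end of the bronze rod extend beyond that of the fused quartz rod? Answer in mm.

ΔT = 230.12 K
fused quartz: ΔL = 4.94×10⁻⁷ × 3.382 m × 230.12 = 3.8446×10⁻⁴ m = 0.38446 mm
bronze: ΔL = 1.8×10⁻⁵ × 3.382 m × 230.12 = 1.4009×10⁻² m = 14.009 mm
difference = 14.009 − 0.38446 = 13.62454 mm

13.6 mm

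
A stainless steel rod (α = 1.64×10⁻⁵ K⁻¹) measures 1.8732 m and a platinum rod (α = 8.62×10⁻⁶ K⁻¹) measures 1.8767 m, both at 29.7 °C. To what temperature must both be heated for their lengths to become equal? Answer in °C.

T = 270.4 °C

L₁(1 + α₁ΔT) = L₂(1 + α₂ΔT) ⇒ ΔT = (L₂ − L₁)/(α₁L₁ − α₂L₂)
L₂ − L₁ = 1.8767 − 1.8732 = 3.50×10⁻³ m
α₁L₁ − α₂L₂ = 1.64×10⁻⁵×1.8732 − 8.62×10⁻⁶×1.8767 = 1.4543326×10⁻⁵ m/K
ΔT = 3.50×10⁻³ / 1.4543326×10⁻⁵ = 240.660 K
T = 29.7 + 240.660 = 270.360 °C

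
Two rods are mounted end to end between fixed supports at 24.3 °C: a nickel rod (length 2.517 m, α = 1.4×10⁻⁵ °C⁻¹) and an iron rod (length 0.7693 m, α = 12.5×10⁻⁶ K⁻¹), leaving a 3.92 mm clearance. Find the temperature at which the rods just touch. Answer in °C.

T = 112 °C

α₁L₁ = 3.5238×10⁻⁵ m/K, α₂L₂ = 9.61625×10⁻⁶ m/K → total 4.485425×10⁻⁵ m/K
ΔT = g/(α₁L₁+α₂L₂) = 3.92×10⁻³ / 4.485425×10⁻⁵ = 87.39 K
T = 24.3 + 87.39 = 111.69 °C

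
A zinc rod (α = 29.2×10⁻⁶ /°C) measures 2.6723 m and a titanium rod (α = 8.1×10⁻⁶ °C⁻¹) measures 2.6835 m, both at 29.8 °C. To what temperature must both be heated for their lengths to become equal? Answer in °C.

L₁(1 + α₁ΔT) = L₂(1 + α₂ΔT) ⇒ ΔT = (L₂ − L₁)/(α₁L₁ − α₂L₂)
L₂ − L₁ = 2.6835 − 2.6723 = 1.12×10⁻² m
α₁L₁ − α₂L₂ = 29.2×10⁻⁶×2.6723 − 8.1×10⁻⁶×2.6835 = 5.629481×10⁻⁵ m/K
ΔT = 1.12×10⁻² / 5.629481×10⁻⁵ = 198.953 K
T = 29.8 + 198.953 = 228.753 °C

T = 228.8 °C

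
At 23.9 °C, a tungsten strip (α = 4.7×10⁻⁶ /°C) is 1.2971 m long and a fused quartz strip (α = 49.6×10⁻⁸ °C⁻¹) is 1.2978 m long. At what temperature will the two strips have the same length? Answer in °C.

L₁(1 + α₁ΔT) = L₂(1 + α₂ΔT) ⇒ ΔT = (L₂ − L₁)/(α₁L₁ − α₂L₂)
L₂ − L₁ = 1.2978 − 1.2971 = 7.00×10⁻⁴ m
α₁L₁ − α₂L₂ = 4.7×10⁻⁶×1.2971 − 49.6×10⁻⁸×1.2978 = 5.4526612×10⁻⁶ m/K
ΔT = 7.00×10⁻⁴ / 5.4526612×10⁻⁶ = 128.378 K
T = 23.9 + 128.378 = 152.278 °C

T = 152.3 °C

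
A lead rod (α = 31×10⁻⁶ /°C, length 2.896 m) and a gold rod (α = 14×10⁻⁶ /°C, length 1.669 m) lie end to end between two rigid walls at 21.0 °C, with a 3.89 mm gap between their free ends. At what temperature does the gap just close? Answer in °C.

Gap closes when ΔL₁ + ΔL₂ = 3.89 mm = 3.89×10⁻³ m
(α₁L₁ + α₂L₂)ΔT = g
α₁L₁ + α₂L₂ = 31×10⁻⁶×2.896 + 14×10⁻⁶×1.669 = 1.13142×10⁻⁴ m/K
ΔT = 3.89×10⁻³ / 1.13142×10⁻⁴ = 34.382 K
T = 21.0 + 34.382 = 55.382 °C

T = 55.4 °C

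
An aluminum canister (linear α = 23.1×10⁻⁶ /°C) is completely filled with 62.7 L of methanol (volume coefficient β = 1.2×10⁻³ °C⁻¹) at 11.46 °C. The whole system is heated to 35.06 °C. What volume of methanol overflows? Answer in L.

1.67 L

The canister also expands: β_container ≈ 3α = 6.93×10⁻⁵ /K
Net overflow = V₀(β_liq − 3α_cont)ΔT
β − 3α = 1.20×10⁻³ − 6.93×10⁻⁵ = 1.1307×10⁻³ /K; ΔT = 23.60 K
ΔV = 62.7 × 1.1307×10⁻³ × 23.60 = 1.67 L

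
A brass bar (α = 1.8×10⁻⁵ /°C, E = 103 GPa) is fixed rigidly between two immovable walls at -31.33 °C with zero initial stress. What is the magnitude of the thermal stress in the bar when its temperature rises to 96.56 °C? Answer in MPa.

σ = 237 MPa

Fully constrained: the free strain ε = αΔT is blocked, so σ = Eε = EαΔT.
|ΔT| = 127.89 K
σ = 103×10⁹ × 1.8×10⁻⁵ × 127.89 = 2.37×10⁸ Pa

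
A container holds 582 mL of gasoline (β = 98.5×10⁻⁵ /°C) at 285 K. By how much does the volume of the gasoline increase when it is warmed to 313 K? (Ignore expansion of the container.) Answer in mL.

ΔV = 16.1 mL

|ΔT| = |313 − 285| = 28 K
ΔV = βV₀ΔT = (98.5×10⁻⁵)(582)(28) = 16.1 mL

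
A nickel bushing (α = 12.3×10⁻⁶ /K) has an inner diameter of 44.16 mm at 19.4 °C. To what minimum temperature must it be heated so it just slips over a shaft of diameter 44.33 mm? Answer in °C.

Required Δd = 44.33 − 44.16 = 0.17 mm
Δd = αd₀ΔT ⇒ ΔT = Δd/(αd₀) = 0.17 / (12.3×10⁻⁶ × 44.16) = 312.98 K
T_min = 19.4 + 312.98 = 332.38 °C

T = 332 °C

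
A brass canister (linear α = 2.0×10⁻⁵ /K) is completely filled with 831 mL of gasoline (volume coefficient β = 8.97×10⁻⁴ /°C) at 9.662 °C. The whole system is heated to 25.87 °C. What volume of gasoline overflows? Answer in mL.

The canister also expands: β_container ≈ 3α = 6.0×10⁻⁵ /K
Net overflow = V₀(β_liq − 3α_cont)ΔT
β − 3α = 8.97×10⁻⁴ − 6.0×10⁻⁵ = 8.37×10⁻⁴ /K; ΔT = 16.208 K
ΔV = 831 × 8.37×10⁻⁴ × 16.208 = 11.3 mL

11.3 mL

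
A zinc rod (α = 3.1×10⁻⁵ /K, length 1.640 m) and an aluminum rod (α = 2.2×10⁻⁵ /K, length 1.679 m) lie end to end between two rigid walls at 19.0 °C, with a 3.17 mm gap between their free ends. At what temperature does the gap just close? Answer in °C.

T = 55.1 °C

α₁L₁ = 5.084×10⁻⁵ m/K, α₂L₂ = 3.6938×10⁻⁵ m/K → total 8.7778×10⁻⁵ m/K
ΔT = g/(α₁L₁+α₂L₂) = 3.17×10⁻³ / 8.7778×10⁻⁵ = 36.114 K
T = 19.0 + 36.114 = 55.114 °C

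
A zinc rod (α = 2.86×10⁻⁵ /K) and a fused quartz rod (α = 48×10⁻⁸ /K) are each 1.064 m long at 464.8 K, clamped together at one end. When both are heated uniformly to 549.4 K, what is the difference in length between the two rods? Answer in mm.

ΔT = 84.6 K
zinc: ΔL = 2.86×10⁻⁵ × 1.064 m × 84.6 = 2.5744×10⁻³ m = 2.5744 mm
fused quartz: ΔL = 48×10⁻⁸ × 1.064 m × 84.6 = 4.3207×10⁻⁵ m = 0.043207 mm
difference = 2.5744 − 0.043207 = 2.531193 mm

2.53 mm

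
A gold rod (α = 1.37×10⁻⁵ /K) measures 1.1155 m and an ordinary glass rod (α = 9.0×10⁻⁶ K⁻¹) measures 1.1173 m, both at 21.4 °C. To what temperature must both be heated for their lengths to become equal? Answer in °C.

T = 365.8 °C

L₁(1 + α₁ΔT) = L₂(1 + α₂ΔT) ⇒ ΔT = (L₂ − L₁)/(α₁L₁ − α₂L₂)
L₂ − L₁ = 1.1173 − 1.1155 = 1.80×10⁻³ m
α₁L₁ − α₂L₂ = 1.37×10⁻⁵×1.1155 − 9.0×10⁻⁶×1.1173 = 5.22665×10⁻⁶ m/K
ΔT = 1.80×10⁻³ / 5.22665×10⁻⁶ = 344.389 K
T = 21.4 + 344.389 = 365.789 °C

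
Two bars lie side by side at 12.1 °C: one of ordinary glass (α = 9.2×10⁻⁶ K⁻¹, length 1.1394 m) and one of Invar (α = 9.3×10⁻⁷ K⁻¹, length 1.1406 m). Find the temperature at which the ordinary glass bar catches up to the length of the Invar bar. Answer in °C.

T = 139.5 °C

Equal length when α₁L₁ΔT − α₂L₂ΔT = L₂ − L₁ = 1.20×10⁻³ m
α₁L₁ = 1.048248×10⁻⁵, α₂L₂ = 1.060758×10⁻⁶ → Δ(αL) = 9.421722×10⁻⁶ m/K
ΔT = 1.20×10⁻³ / 9.421722×10⁻⁶ = 127.365 K, so T = 12.1 + 127.365 = 139.465 °C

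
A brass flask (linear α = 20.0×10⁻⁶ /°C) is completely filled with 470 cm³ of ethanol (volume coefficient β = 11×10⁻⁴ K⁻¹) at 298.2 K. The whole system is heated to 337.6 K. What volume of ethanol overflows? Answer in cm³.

19.3 cm³

The flask also expands: β_container ≈ 3α = 6.0×10⁻⁵ /K
Net overflow = V₀(β_liq − 3α_cont)ΔT
β − 3α = 1.10×10⁻³ − 6.0×10⁻⁵ = 1.04×10⁻³ /K; ΔT = 39.4 K
ΔV = 470 × 1.04×10⁻³ × 39.4 = 19.3 cm³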